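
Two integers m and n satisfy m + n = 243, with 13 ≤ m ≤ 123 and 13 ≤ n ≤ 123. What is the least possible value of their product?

For a fixed sum, mn is smallest when m and n are as far apart as possible.
The extreme feasible split is m = 120, n = 123, giving mn = 14760.

14760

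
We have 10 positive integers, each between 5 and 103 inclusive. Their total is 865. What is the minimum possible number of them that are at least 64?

6

Suppose at most 10 − j of them reach 64; then j values are ≤ 63 and the rest ≤ 103.
The total is then ≤ 63·j + 103·(10 − j) = 1030 − 40j. For this to be ≥ 865 we need j ≤ 4, so at least 10 − 4 = 6 must reach 64.
Exactly 6 works: 6 values at 103 and 4 at 63 total 870; lower one of the high values by 5 (still ≥ 64) to hit 865.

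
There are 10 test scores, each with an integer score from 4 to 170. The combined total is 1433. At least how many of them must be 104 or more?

7

Suppose at most 10 − j of them reach 104; then j values are ≤ 103 and the rest ≤ 170.
The total is then ≤ 103·j + 170·(10 − j) = 1700 − 67j. For this to be ≥ 1433 we need j ≤ 3, so at least 10 − 3 = 7 must reach 104.
Exactly 7 works: 7 values at 170 and 3 at 103 total 1499; lower one of the high values by 66 (still ≥ 104) to hit 1433.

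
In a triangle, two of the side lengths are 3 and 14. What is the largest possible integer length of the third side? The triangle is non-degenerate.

The third side must be less than 3 + 14 = 17.
The largest integer below 17 is 16.

16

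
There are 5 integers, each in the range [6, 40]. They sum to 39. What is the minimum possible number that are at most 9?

3

If only k of them are at most 9, the other 5 − k are at least 10, so the total is at least (5 − k)·10 + k·6.
This is ≤ 39, so (5 − k)·10 + 6k ≤ 39, which gives k ≥ 3.
Exactly 3 works: 3 values at 6 and 2 at 10 total 38; raise one of the low values by 1 (still ≤ 9) to hit 39.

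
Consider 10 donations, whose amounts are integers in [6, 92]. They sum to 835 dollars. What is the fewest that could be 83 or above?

2

Each value short of 83 is at most 82, costing at least 92 − 82 = 10 against the maximum total of 920.
We can afford to lose at most 920 − 835 = 85, so at most ⌊85/10⌋ = 8 fall short, and at least 2 are ≥ 83.
Exactly 2 works: 2 values at 92 and 8 at 82 total 840; lower one of the high values by 5 (still ≥ 83) to hit 835.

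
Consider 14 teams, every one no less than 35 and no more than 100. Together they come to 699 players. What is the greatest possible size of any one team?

Maximizing one value means minimizing the remaining 13.
The other 13 contribute at least 13 × 35 = 455, leaving at most 699 − 455 = 244.
But each team is capped at 100, so the maximum is 100.
Achievable: one at 100 and the other 13 totalling 599, which fits since 13 × 35 ≤ 599 ≤ 13 × 100.

100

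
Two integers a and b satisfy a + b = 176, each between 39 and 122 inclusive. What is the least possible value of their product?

6588

For a fixed sum, ab is smallest when a and b are as far apart as possible.
The extreme feasible split is a = 54, b = 122, giving ab = 6588.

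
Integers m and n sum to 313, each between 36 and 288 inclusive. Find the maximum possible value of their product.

For a fixed sum, the product mn is largest when m and n are as close as possible.
Taking m = 156 and n = 157 (both in [36, 288]) gives mn = 24492.

24492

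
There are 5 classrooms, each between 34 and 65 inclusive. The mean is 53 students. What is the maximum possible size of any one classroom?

65

Maximizing one value means minimizing the remaining 4.
The total is 5 × 53 = 265.
The other 4 contribute at least 4 × 34 = 136, leaving at most 265 − 136 = 129.
But each classroom is capped at 65, so the maximum is 65.
Achievable: one at 65 and the other 4 totalling 200, which fits since 4 × 34 ≤ 200 ≤ 4 × 65.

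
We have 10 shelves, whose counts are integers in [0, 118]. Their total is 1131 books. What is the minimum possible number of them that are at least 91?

Each value short of 91 is at most 90, costing at least 118 − 90 = 28 against the maximum total of 1180.
We can afford to lose at most 1180 − 1131 = 49, so at most ⌊49/28⌋ = 1 fall short, and at least 9 are ≥ 91.
Exactly 9 works: 9 values at 118 and 1 at 90 total 1152; lower one of the high values by 21 (still ≥ 91) to hit 1131.

9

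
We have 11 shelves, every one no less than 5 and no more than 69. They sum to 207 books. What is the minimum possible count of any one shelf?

5

Minimizing one value means maximizing the remaining 10.
The other 10 can take up 10 × 69 = 690 ≥ 207 − 5, so one shelf can sit at its floor of 5.
Achievable: one at 5 and the other 10 totalling 202, which fits since 10 × 5 ≤ 202 ≤ 10 × 69.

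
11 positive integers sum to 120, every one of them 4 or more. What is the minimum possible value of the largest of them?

11

Some value must be at least ⌈120/11⌉ = 11, since 11 × 10 = 110 < 120.
Achievable: 10 of them at 11 and 1 at 10 total 120.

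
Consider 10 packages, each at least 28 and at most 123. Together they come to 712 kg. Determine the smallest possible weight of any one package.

28

To make one package as small as possible, make the other 9 as large as possible.
The other 9 can take up 9 × 123 = 1107 ≥ 712 − 28, so one package can sit at its floor of 28.
Achievable: one at 28 and the other 9 totalling 684, which fits since 9 × 28 ≤ 684 ≤ 9 × 123.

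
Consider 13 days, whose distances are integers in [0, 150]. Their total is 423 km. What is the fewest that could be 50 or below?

5

If only k of them are at most 50, the other 13 − k are at least 51, so the total is at least (13 − k)·51 + k·0.
This is ≤ 423, so (13 − k)·51 + 0k ≤ 423, which gives k ≥ 5.
Exactly 5 works: 5 values at 0 and 8 at 51 total 408; raise one of the low values by 15 (still ≤ 50) to hit 423.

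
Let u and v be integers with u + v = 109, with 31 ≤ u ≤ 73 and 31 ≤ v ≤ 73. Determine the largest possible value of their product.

2970

For a fixed sum, the product uv is largest when u and v are as close as possible.
Taking u = 54 and v = 55 (both in [31, 73]) gives uv = 2970.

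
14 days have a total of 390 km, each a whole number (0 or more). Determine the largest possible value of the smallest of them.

27

The 14 values sum to 390, so their minimum is at most ⌊390/14⌋ = 27.
Equality holds with 2 values of 27 and 12 values of 28.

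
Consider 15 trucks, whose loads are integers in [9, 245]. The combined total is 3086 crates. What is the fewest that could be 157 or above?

9

If only k of them are at least 157, the other 15 − k are at most 156, so the total is at most k·245 + (15 − k)·156.
This must reach 3086, so k·245 + (15 − k)·156 ≥ 3086, giving k ≥ 9.
Exactly 9 works: 9 values at 245 and 6 at 156 total 3141; lower one of the high values by 55 (still ≥ 157) to hit 3086.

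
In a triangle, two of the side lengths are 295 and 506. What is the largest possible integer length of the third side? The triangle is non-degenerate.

The third side must be less than 295 + 506 = 801.
The largest integer below 801 is 800.

800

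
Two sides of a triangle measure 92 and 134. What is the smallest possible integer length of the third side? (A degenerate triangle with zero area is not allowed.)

43

The third side must exceed |92 − 134| = 42.
The smallest integer above 42 is 43.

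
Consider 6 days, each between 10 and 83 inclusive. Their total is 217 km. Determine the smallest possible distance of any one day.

Minimizing one value means maximizing the remaining 5.
The other 5 can take up 5 × 83 = 415 ≥ 217 − 10, so one day can sit at its floor of 10.
Achievable: one at 10 and the other 5 totalling 207, which fits since 5 × 10 ≤ 207 ≤ 5 × 83.

10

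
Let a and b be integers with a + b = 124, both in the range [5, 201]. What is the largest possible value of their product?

3844

ab = a(124 − a) is maximized when a is as near 124/2 as the bounds allow.
Taking a = 62 and b = 62 (both in [5, 201]) gives ab = 3844.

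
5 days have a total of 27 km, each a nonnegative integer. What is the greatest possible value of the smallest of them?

The 5 values sum to 27, so their minimum is at most ⌊27/5⌋ = 5.
Equality holds with 3 values of 5 and 2 values of 6.

5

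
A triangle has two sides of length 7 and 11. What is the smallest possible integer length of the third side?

5

The third side must exceed |7 − 11| = 4.
The smallest integer above 4 is 5.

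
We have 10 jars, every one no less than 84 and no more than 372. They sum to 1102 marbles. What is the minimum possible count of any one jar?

84

Minimizing one value means maximizing the remaining 9.
The other 9 can take up 9 × 372 = 3348 ≥ 1102 − 84, so one jar can sit at its floor of 84.
Achievable: one at 84 and the other 9 totalling 1018, which fits since 9 × 84 ≤ 1018 ≤ 9 × 372.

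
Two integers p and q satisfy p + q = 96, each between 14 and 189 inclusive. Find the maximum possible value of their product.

2304

pq = p(96 − p) is maximized when p is as near 96/2 as the bounds allow.
Taking p = 48 and q = 48 (both in [14, 189]) gives pq = 2304.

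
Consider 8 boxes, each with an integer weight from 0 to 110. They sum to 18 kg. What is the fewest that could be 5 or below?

5

If only k of them are at most 5, the other 8 − k are at least 6, so the total is at least (8 − k)·6 + k·0.
This is ≤ 18, so (8 − k)·6 + 0k ≤ 18, which gives k ≥ 5.
Exactly 5 works: 5 values at 0 and 3 at 6 total 18.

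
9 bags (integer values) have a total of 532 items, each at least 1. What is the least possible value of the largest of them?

60

If every one of the 9 were at most 59, the total would be at most 9 × 59 = 531 < 532.
Equality holds with 1 value of 60 and 8 values of 59.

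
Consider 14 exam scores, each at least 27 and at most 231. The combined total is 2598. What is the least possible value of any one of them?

27

Minimizing one value means maximizing the remaining 13.
The other 13 can take up 13 × 231 = 3003 ≥ 2598 − 27, so one score can sit at its floor of 27.
Achievable: one at 27 and the other 13 totalling 2571, which fits since 13 × 27 ≤ 2571 ≤ 13 × 231.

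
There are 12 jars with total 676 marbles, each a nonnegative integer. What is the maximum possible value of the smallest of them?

56

The 12 values sum to 676, so their minimum is at most ⌊676/12⌋ = 56.
Equality holds with 8 values of 56 and 4 values of 57.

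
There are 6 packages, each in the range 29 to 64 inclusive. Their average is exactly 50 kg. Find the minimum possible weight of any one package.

Minimizing one value means maximizing the remaining 5.
The total is 6 × 50 = 300.
The other 5 can take up 5 × 64 = 320 ≥ 300 − 29, so one package can sit at its floor of 29.
Achievable: one at 29 and the other 5 totalling 271, which fits since 5 × 29 ≤ 271 ≤ 5 × 64.

29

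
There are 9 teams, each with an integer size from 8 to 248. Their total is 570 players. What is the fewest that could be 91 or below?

Each value above 91 is at least 92, contributing at least 92 − 8 = 84 above the floor 8.
The sum exceeds the floor total 72 by 498, so at most ⌊498/84⌋ = 5 exceed 91, and at least 4 are ≤ 91.
Exactly 4 works: 4 values at 8 and 5 at 92 total 492; raise one of the low values by 78 (still ≤ 91) to hit 570.

4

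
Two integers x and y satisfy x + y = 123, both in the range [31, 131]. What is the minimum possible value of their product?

For a fixed sum, xy is smallest when x and y are as far apart as possible.
At the endpoint x = 31, y = 123 − 31 = 92, so xy = 31 × 92 = 2852.

2852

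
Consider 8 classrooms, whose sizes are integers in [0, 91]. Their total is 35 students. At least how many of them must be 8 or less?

Let j be the number exceeding 8. Then the total is ≥ 9·j + 0·(8 − j) = 0 + 9j.
So 9j ≤ 35 and j ≤ 3; hence at least 8 − 3 = 5 are ≤ 8.
Exactly 5 works: 5 values at 0 and 3 at 9 total 27; raise one of the low values by 8 (still ≤ 8) to hit 35.

5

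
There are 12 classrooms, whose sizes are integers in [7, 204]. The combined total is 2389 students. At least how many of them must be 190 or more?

9

If only k of them are at least 190, the other 12 − k are at most 189, so the total is at most k·204 + (12 − k)·189.
This must reach 2389, so k·204 + (12 − k)·189 ≥ 2389, giving k ≥ 9.
Exactly 9 works: 9 values at 204 and 3 at 189 total 2403; lower one of the high values by 14 (still ≥ 190) to hit 2389.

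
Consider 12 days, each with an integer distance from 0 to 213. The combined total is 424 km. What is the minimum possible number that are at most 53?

If only k of them are at most 53, the other 12 − k are at least 54, so the total is at least (12 − k)·54 + k·0.
This is ≤ 424, so (12 − k)·54 + 0k ≤ 424, which gives k ≥ 5.
Exactly 5 works: 5 values at 0 and 7 at 54 total 378; raise one of the low values by 46 (still ≤ 53) to hit 424.

5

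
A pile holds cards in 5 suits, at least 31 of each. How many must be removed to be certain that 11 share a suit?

51

You could draw 10 of every suit without reaching 11 of any — 50 in all.
One more forces 11 of some suit, so 50 + 1 = 51.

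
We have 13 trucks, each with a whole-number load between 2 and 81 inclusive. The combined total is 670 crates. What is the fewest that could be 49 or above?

2

If only k of them are at least 49, the other 13 − k are at most 48, so the total is at most k·81 + (13 − k)·48.
This must reach 670, so k·81 + (13 − k)·48 ≥ 670, giving k ≥ 2.
Exactly 2 works: 2 values at 81 and 11 at 48 total 690; lower one of the high values by 20 (still ≥ 49) to hit 670.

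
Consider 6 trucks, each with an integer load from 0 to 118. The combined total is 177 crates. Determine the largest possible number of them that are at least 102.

If k of the values are ≥ 102, the total is ≥ 102k + 0(6 − k).
Setting 102k + 0(6 − k) ≤ 177 gives 102k ≤ 177, so k ≤ 1.
k = 1 is achieved by 1 value at 102 and 5 at 0, total 102; add 75 to one value (staying below 102) to reach 177.

1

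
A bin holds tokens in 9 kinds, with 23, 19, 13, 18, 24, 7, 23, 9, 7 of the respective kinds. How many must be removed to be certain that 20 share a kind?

131

In the worst case you take as many as possible of each kind without reaching 20: 19 + 19 + 13 + 18 + 19 + 7 + 19 + 9 + 7 = 130.
The next one must give 20 of some kind, so 130 + 1 = 131.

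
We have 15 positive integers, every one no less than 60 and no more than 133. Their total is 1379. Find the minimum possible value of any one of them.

To make one integer as small as possible, make the other 14 as large as possible.
The other 14 can take up 14 × 133 = 1862 ≥ 1379 − 60, so one integer can sit at its floor of 60.
Achievable: one at 60 and the other 14 totalling 1319, which fits since 14 × 60 ≤ 1319 ≤ 14 × 133.

60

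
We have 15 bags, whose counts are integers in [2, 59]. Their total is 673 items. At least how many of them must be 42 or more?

If only k of them are at least 42, the other 15 − k are at most 41, so the total is at most k·59 + (15 − k)·41.
This must reach 673, so k·59 + (15 − k)·41 ≥ 673, giving k ≥ 4.
Exactly 4 works: 4 values at 59 and 11 at 41 total 687; lower one of the high values by 14 (still ≥ 42) to hit 673.

4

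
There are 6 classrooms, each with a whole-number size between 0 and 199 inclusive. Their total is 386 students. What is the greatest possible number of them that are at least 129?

Suppose k of them are at least 129. Those contribute at least 129 each and the other 6 − k at least 0 each.
So the total is at least 129k + 0(6 − k) = 0 + 129k. This must be ≤ 386, giving k ≤ 2.
k = 2 is achieved by 2 values at 129 and 4 at 0, total 258; add 128 to one value (staying below 129) to reach 386.

2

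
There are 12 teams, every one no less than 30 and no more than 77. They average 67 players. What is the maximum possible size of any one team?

To make one team as large as possible, make the other 11 as small as possible.
The total is 12 × 67 = 804.
The other 11 contribute at least 11 × 30 = 330, leaving at most 804 − 330 = 474.
But each team is capped at 77, so the maximum is 77.
Achievable: one at 77 and the other 11 totalling 727, which fits since 11 × 30 ≤ 727 ≤ 11 × 77.

77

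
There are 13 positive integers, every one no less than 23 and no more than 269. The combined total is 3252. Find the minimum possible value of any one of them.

To make one integer as small as possible, make the other 12 as large as possible.
The other 12 contribute at most 12 × 269 = 3228, leaving at least 3252 − 3228 = 24.
Since 24 ≥ 23, this is achievable: one at 24 and 12 at 269.

24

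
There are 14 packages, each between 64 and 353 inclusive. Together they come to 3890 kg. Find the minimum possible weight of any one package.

To make one package as small as possible, make the other 13 as large as possible.
The other 13 can take up 13 × 353 = 4589 ≥ 3890 − 64, so one package can sit at its floor of 64.
Achievable: one at 64 and the other 13 totalling 3826, which fits since 13 × 64 ≤ 3826 ≤ 13 × 353.

64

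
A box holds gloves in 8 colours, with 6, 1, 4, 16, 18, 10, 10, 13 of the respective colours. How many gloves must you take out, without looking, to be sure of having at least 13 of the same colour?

68

In the worst case you take as many as possible of each colour without reaching 13: 6 + 1 + 4 + 12 + 12 + 10 + 10 + 12 = 67.
The next one must give 13 of some colour, so 67 + 1 = 68.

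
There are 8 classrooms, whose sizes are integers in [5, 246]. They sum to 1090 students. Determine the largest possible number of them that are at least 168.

6

If k of the values are ≥ 168, the total is ≥ 168k + 5(8 − k).
Setting 168k + 5(8 − k) ≤ 1090 gives 163k ≤ 1050, so k ≤ 6.
k = 6 is achieved by 6 values at 168 and 2 at 5, total 1018; add 72 to one value (staying below 168) to reach 1090.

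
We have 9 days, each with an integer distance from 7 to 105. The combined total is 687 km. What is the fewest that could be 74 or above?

1

Each value short of 74 is at most 73, costing at least 105 − 73 = 32 against the maximum total of 945.
We can afford to lose at most 945 − 687 = 258, so at most ⌊258/32⌋ = 8 fall short, and at least 1 are ≥ 74.
Exactly 1 works: 1 value at 105 and 8 at 73 total 689; lower one of the high values by 2 (still ≥ 74) to hit 687.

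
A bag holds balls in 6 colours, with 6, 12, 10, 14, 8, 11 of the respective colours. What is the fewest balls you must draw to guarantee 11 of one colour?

55

In the worst case you take as many as possible of each colour without reaching 11: 6 + 10 + 10 + 10 + 8 + 10 = 54.
The next one must give 11 of some colour, so 54 + 1 = 55.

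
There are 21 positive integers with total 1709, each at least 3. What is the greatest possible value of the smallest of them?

81

The 21 values sum to 1709, so their minimum is at most ⌊1709/21⌋ = 81.
Equality holds with 13 values of 81 and 8 values of 82.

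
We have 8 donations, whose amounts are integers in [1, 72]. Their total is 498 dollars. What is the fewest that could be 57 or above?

4

If only k of them are at least 57, the other 8 − k are at most 56, so the total is at most k·72 + (8 − k)·56.
This must reach 498, so k·72 + (8 − k)·56 ≥ 498, giving k ≥ 4.
Exactly 4 works: 4 values at 72 and 4 at 56 total 512; lower one of the high values by 14 (still ≥ 57) to hit 498.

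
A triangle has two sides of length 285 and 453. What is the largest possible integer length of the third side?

The third side must be less than 285 + 453 = 738.
The largest integer below 738 is 737.

737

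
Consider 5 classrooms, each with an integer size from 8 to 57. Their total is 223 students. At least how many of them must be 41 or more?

2

Suppose at most 5 − j of them reach 41; then j values are ≤ 40 and the rest ≤ 57.
The total is then ≤ 40·j + 57·(5 − j) = 285 − 17j. For this to be ≥ 223 we need j ≤ 3, so at least 5 − 3 = 2 must reach 41.
Exactly 2 works: 2 values at 57 and 3 at 40 total 234; lower one of the high values by 11 (still ≥ 41) to hit 223.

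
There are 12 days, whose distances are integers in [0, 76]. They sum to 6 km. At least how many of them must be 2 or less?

10

If only k of them are at most 2, the other 12 − k are at least 3, so the total is at least (12 − k)·3 + k·0.
This is ≤ 6, so (12 − k)·3 + 0k ≤ 6, which gives k ≥ 10.
Exactly 10 works: 10 values at 0 and 2 at 3 total 6.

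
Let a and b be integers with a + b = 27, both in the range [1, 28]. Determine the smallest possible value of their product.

ab = a(27 − a) is concave in a, so over [1, 26] it is minimized at an endpoint.
At the endpoint a = 1, b = 27 − 1 = 26, so ab = 1 × 26 = 26.

26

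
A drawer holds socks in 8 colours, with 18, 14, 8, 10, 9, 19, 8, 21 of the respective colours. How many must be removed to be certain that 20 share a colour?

106

In the worst case you take as many as possible of each colour without reaching 20: 18 + 14 + 8 + 10 + 9 + 19 + 8 + 19 = 105.
The next one must give 20 of some colour, so 105 + 1 = 106.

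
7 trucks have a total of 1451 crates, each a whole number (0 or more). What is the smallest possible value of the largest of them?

208

The 7 values sum to 1451, so their maximum is at least ⌈1451/7⌉ = 208.
Equality holds with 2 values of 208 and 5 values of 207.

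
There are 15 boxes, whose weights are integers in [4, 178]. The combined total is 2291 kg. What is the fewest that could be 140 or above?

Each value short of 140 is at most 139, costing at least 178 − 139 = 39 against the maximum total of 2670.
We can afford to lose at most 2670 − 2291 = 379, so at most ⌊379/39⌋ = 9 fall short, and at least 6 are ≥ 140.
Exactly 6 works: 6 values at 178 and 9 at 139 total 2319; lower one of the high values by 28 (still ≥ 140) to hit 2291.

6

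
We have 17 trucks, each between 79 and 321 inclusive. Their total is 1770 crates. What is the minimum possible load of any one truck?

79

Minimizing one value means maximizing the remaining 16.
The other 16 can take up 16 × 321 = 5136 ≥ 1770 − 79, so one truck can sit at its floor of 79.
Achievable: one at 79 and the other 16 totalling 1691, which fits since 16 × 79 ≤ 1691 ≤ 16 × 321.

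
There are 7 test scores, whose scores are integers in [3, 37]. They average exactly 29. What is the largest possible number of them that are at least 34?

The total is 7 × 29 = 203.
With k values at 34 or above and the rest at least 3, the sum is at least 21 + 31k.
Since the sum is 203, we need 31k ≤ 182, i.e. k ≤ 5.
k = 5 is achieved by 5 values at 34 and 2 at 3, total 176; add 27 to one value (staying below 34) to reach 203.

5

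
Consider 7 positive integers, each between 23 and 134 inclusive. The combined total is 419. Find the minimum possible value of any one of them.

Minimizing one value means maximizing the remaining 6.
The other 6 can take up 6 × 134 = 804 ≥ 419 − 23, so one integer can sit at its floor of 23.
Achievable: one at 23 and the other 6 totalling 396, which fits since 6 × 23 ≤ 396 ≤ 6 × 134.

23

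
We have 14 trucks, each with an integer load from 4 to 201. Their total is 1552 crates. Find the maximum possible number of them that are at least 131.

11

With k values at 131 or above and the rest at least 4, the sum is at least 56 + 127k.
Since the sum is 1552, we need 127k ≤ 1496, i.e. k ≤ 11.
k = 11 is achieved by 11 values at 131 and 3 at 4, total 1453; add 99 to one value (staying below 131) to reach 1552.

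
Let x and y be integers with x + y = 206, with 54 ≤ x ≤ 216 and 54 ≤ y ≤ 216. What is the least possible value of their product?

8208

Since x + y is fixed, pushing one of them to its bound minimizes the product.
The extreme feasible split is x = 54, y = 152, giving xy = 8208.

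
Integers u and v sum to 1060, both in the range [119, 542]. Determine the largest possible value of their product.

With u + v fixed, uv peaks when the two are closest together.
Taking u = 530 and v = 530 (both in [119, 542]) gives uv = 280900.

280900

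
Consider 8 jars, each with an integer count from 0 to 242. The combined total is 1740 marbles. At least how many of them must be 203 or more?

4

Each value short of 203 is at most 202, costing at least 242 − 202 = 40 against the maximum total of 1936.
We can afford to lose at most 1936 − 1740 = 196, so at most ⌊196/40⌋ = 4 fall short, and at least 4 are ≥ 203.
Exactly 4 works: 4 values at 242 and 4 at 202 total 1776; lower one of the high values by 36 (still ≥ 203) to hit 1740.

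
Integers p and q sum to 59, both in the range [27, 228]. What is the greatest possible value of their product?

870

pq = p(59 − p) is maximized when p is as near 59/2 as the bounds allow.
Taking p = 29 and q = 30 (both in [27, 228]) gives pq = 870.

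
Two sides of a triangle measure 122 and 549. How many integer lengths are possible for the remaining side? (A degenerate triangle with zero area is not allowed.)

The triangle inequality gives |122 − 549| < c < 122 + 549, i.e. 427 < c < 671.
So c can be any integer from 428 to 670: 243 values.

243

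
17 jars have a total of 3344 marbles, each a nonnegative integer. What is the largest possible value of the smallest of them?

196

If every one of the 17 were at least 197, the total would be at least 17 × 197 = 3349 > 3344.
Taking 5 copies of 196 and 12 copies of 197 gives exactly 3344, so 196 is attained.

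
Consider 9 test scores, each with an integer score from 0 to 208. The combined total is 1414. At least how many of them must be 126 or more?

4

Suppose at most 9 − j of them reach 126; then j values are ≤ 125 and the rest ≤ 208.
The total is then ≤ 125·j + 208·(9 − j) = 1872 − 83j. For this to be ≥ 1414 we need j ≤ 5, so at least 9 − 5 = 4 must reach 126.
Exactly 4 works: 4 values at 208 and 5 at 125 total 1457; lower one of the high values by 43 (still ≥ 126) to hit 1414.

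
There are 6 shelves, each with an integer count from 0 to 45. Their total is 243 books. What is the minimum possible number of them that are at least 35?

4

If only k of them are at least 35, the other 6 − k are at most 34, so the total is at most k·45 + (6 − k)·34.
This must reach 243, so k·45 + (6 − k)·34 ≥ 243, giving k ≥ 4.
Exactly 4 works: 4 values at 45 and 2 at 34 total 248; lower one of the high values by 5 (still ≥ 35) to hit 243.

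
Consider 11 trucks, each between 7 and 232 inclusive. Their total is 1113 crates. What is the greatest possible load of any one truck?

Maximizing one value means minimizing the remaining 10.
The other 10 contribute at least 10 × 7 = 70, leaving at most 1113 − 70 = 1043.
But each truck is capped at 232, so the maximum is 232.
Achievable: one at 232 and the other 10 totalling 881, which fits since 10 × 7 ≤ 881 ≤ 10 × 232.

232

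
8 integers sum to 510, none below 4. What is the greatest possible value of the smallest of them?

The 8 values sum to 510, so their minimum is at most ⌊510/8⌋ = 63.
Achievable: 2 of them at 63 and 6 at 64 total 510.

63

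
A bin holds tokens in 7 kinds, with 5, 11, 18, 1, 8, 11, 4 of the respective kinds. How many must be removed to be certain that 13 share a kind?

53

In the worst case you take as many as possible of each kind without reaching 13: 5 + 11 + 12 + 1 + 8 + 11 + 4 = 52.
The next one must give 13 of some kind, so 52 + 1 = 53.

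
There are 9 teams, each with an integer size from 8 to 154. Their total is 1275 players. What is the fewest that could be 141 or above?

2

Each value short of 141 is at most 140, costing at least 154 − 140 = 14 against the maximum total of 1386.
We can afford to lose at most 1386 − 1275 = 111, so at most ⌊111/14⌋ = 7 fall short, and at least 2 are ≥ 141.
Exactly 2 works: 2 values at 154 and 7 at 140 total 1288; lower one of the high values by 13 (still ≥ 141) to hit 1275.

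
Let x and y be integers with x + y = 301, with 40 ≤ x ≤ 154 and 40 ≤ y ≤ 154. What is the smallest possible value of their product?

22638

Since x + y is fixed, pushing one of them to its bound minimizes the product.
The extreme feasible split is x = 147, y = 154, giving xy = 22638.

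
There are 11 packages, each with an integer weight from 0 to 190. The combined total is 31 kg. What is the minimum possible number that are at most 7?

8

If only k of them are at most 7, the other 11 − k are at least 8, so the total is at least (11 − k)·8 + k·0.
This is ≤ 31, so (11 − k)·8 + 0k ≤ 31, which gives k ≥ 8.
Exactly 8 works: 8 values at 0 and 3 at 8 total 24; raise one of the low values by 7 (still ≤ 7) to hit 31.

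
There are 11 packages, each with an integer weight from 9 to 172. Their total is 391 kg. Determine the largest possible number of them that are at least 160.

With k values at 160 or above and the rest at least 9, the sum is at least 99 + 151k.
Since the sum is 391, we need 151k ≤ 292, i.e. k ≤ 1.
k = 1 is achieved by 1 value at 160 and 10 at 9, total 250; add 141 to one value (staying below 160) to reach 391.

1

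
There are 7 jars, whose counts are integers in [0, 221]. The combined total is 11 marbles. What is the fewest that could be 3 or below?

Each value above 3 is at least 4, contributing at least 4 − 0 = 4 above the floor 0.
The sum exceeds the floor total 0 by 11, so at most ⌊11/4⌋ = 2 exceed 3, and at least 5 are ≤ 3.
Exactly 5 works: 5 values at 0 and 2 at 4 total 8; raise one of the low values by 3 (still ≤ 3) to hit 11.

5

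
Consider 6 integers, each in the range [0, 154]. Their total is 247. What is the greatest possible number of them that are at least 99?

2

With k values at 99 or above and the rest at least 0, the sum is at least 0 + 99k.
Since the sum is 247, we need 99k ≤ 247, i.e. k ≤ 2.
k = 2 is achieved by 2 values at 99 and 4 at 0, total 198; add 49 to one value (staying below 99) to reach 247.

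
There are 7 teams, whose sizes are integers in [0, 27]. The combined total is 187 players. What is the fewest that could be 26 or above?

If only k of them are at least 26, the other 7 − k are at most 25, so the total is at most k·27 + (7 − k)·25.
This must reach 187, so k·27 + (7 − k)·25 ≥ 187, giving k ≥ 6.
Exactly 6 works: 6 values at 27 and 1 at 25 total 187.

6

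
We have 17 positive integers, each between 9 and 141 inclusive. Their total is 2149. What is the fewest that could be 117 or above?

8

Suppose at most 17 − j of them reach 117; then j values are ≤ 116 and the rest ≤ 141.
The total is then ≤ 116·j + 141·(17 − j) = 2397 − 25j. For this to be ≥ 2149 we need j ≤ 9, so at least 17 − 9 = 8 must reach 117.
Exactly 8 works: 8 values at 141 and 9 at 116 total 2172; lower one of the high values by 23 (still ≥ 117) to hit 2149.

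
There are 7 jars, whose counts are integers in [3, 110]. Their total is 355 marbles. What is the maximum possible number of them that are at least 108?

If k of the values are ≥ 108, the total is ≥ 108k + 3(7 − k).
Setting 108k + 3(7 − k) ≤ 355 gives 105k ≤ 334, so k ≤ 3.
k = 3 is achieved by 3 values at 108 and 4 at 3, total 336; add 19 to one value (staying below 108) to reach 355.

3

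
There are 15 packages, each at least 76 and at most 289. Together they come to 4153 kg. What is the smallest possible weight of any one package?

107

Minimizing one value means maximizing the remaining 14.
The other 14 contribute at most 14 × 289 = 4046, leaving at least 4153 − 4046 = 107.
Since 107 ≥ 76, this is achievable: one at 107 and 14 at 289.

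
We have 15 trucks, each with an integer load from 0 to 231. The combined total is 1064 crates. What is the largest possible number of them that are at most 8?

10

Each value at 8 or below falls at least 231 − 8 = 223 short of the ceiling 231.
The ceiling total is 15 × 231 = 3465, and we need 1064, so at most ⌊(3465 − 1064)/223⌋ = 10 can be that low.
k = 10 is achieved by 10 values at 8 and 5 at 231, total 1235; lower one of the 231's by 171 (still > 8) to reach 1064.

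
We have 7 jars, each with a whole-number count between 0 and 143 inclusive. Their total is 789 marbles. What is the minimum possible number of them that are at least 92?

If only k of them are at least 92, the other 7 − k are at most 91, so the total is at most k·143 + (7 − k)·91.
This must reach 789, so k·143 + (7 − k)·91 ≥ 789, giving k ≥ 3.
Exactly 3 works: 3 values at 143 and 4 at 91 total 793; lower one of the high values by 4 (still ≥ 92) to hit 789.

3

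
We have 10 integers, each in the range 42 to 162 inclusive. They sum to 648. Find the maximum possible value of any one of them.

162

Maximizing one value means minimizing the remaining 9.
The other 9 contribute at least 9 × 42 = 378, leaving at most 648 − 378 = 270.
But each integer is capped at 162, so the maximum is 162.
Achievable: one at 162 and the other 9 totalling 486, which fits since 9 × 42 ≤ 486 ≤ 9 × 162.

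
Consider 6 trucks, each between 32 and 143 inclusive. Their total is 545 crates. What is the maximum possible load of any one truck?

Maximizing one value means minimizing the remaining 5.
The other 5 contribute at least 5 × 32 = 160, leaving at most 545 − 160 = 385.
But each truck is capped at 143, so the maximum is 143.
Achievable: one at 143 and the other 5 totalling 402, which fits since 5 × 32 ≤ 402 ≤ 5 × 143.

143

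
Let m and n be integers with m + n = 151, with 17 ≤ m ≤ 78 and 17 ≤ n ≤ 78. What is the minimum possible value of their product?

5694

Since m + n is fixed, pushing one of them to its bound minimizes the product.
At the endpoint m = 73, n = 151 − 73 = 78, so mn = 73 × 78 = 5694.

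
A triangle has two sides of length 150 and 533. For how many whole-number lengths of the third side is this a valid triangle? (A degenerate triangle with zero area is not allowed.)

The triangle inequality gives |150 − 533| < c < 150 + 533, i.e. 383 < c < 683.
So c can be any integer from 384 to 682: 299 values.

299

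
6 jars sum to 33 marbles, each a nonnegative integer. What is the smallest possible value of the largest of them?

6

The average is 33/6 > 5, so not all 6 can be 5 or less; the largest is ≥ 6.
Equality holds with 3 values of 6 and 3 values of 5.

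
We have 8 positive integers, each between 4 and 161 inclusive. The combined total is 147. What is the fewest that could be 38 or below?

Let j be the number exceeding 38. Then the total is ≥ 39·j + 4·(8 − j) = 32 + 35j.
So 35j ≤ 115 and j ≤ 3; hence at least 8 − 3 = 5 are ≤ 38.
Exactly 5 works: 5 values at 4 and 3 at 39 total 137; raise one of the low values by 10 (still ≤ 38) to hit 147.

5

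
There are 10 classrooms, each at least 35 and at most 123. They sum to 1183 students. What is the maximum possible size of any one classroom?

123

To make one classroom as large as possible, make the other 9 as small as possible.
The other 9 contribute at least 9 × 35 = 315, leaving at most 1183 − 315 = 868.
But each classroom is capped at 123, so the maximum is 123.
Achievable: one at 123 and the other 9 totalling 1060, which fits since 9 × 35 ≤ 1060 ≤ 9 × 123.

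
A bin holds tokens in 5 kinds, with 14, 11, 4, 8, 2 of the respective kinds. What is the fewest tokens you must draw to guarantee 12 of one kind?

In the worst case you take as many as possible of each kind without reaching 12: 11 + 11 + 4 + 8 + 2 = 36.
The next one must give 12 of some kind, so 36 + 1 = 37.

37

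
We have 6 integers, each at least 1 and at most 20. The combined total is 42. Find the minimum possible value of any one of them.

1

To make one integer as small as possible, make the other 5 as large as possible.
The other 5 can take up 5 × 20 = 100 ≥ 42 − 1, so one integer can sit at its floor of 1.
Achievable: one at 1 and the other 5 totalling 41, which fits since 5 × 1 ≤ 41 ≤ 5 × 20.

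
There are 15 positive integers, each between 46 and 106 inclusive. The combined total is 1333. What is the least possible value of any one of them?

46

Minimizing one value means maximizing the remaining 14.
The other 14 can take up 14 × 106 = 1484 ≥ 1333 − 46, so one integer can sit at its floor of 46.
Achievable: one at 46 and the other 14 totalling 1287, which fits since 14 × 46 ≤ 1287 ≤ 14 × 106.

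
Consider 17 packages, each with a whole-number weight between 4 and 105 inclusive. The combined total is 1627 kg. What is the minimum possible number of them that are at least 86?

10

Each value short of 86 is at most 85, costing at least 105 − 85 = 20 against the maximum total of 1785.
We can afford to lose at most 1785 − 1627 = 158, so at most ⌊158/20⌋ = 7 fall short, and at least 10 are ≥ 86.
Exactly 10 works: 10 values at 105 and 7 at 85 total 1645; lower one of the high values by 18 (still ≥ 86) to hit 1627.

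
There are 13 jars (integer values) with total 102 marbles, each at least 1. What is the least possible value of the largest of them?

8

The 13 values sum to 102, so their maximum is at least ⌈102/13⌉ = 8.
Taking 2 copies of 7 and 11 copies of 8 gives exactly 102, so 8 is attained.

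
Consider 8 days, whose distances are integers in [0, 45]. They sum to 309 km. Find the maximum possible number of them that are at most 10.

Each value at 10 or below falls at least 45 − 10 = 35 short of the ceiling 45.
The ceiling total is 8 × 45 = 360, and we need 309, so at most ⌊(360 − 309)/35⌋ = 1 can be that low.
k = 1 is achieved by 1 value at 10 and 7 at 45, total 325; lower one of the 45's by 16 (still > 10) to reach 309.

1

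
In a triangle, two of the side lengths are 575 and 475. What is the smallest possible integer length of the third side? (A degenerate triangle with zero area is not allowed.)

101

The third side must exceed |575 − 475| = 100.
The smallest integer above 100 is 101.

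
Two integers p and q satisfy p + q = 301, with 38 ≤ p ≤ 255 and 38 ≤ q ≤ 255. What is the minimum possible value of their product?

For a fixed sum, pq is smallest when p and q are as far apart as possible.
At the endpoint p = 46, q = 301 − 46 = 255, so pq = 46 × 255 = 11730.

11730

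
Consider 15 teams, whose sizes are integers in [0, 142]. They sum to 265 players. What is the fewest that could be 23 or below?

Each value above 23 is at least 24, contributing at least 24 − 0 = 24 above the floor 0.
The sum exceeds the floor total 0 by 265, so at most ⌊265/24⌋ = 11 exceed 23, and at least 4 are ≤ 23.
Exactly 4 works: 4 values at 0 and 11 at 24 total 264; raise one of the low values by 1 (still ≤ 23) to hit 265.

4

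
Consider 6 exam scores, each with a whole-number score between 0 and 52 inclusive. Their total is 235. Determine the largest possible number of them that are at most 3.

Each value at 3 or below falls at least 52 − 3 = 49 short of the ceiling 52.
The ceiling total is 6 × 52 = 312, and we need 235, so at most ⌊(312 − 235)/49⌋ = 1 can be that low.
k = 1 is achieved by 1 value at 3 and 5 at 52, total 263; lower one of the 52's by 28 (still > 3) to reach 235.

1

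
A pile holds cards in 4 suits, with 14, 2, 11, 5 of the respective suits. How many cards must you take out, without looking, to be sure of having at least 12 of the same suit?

30

In the worst case you take as many as possible of each suit without reaching 12: 11 + 2 + 11 + 5 = 29.
The next one must give 12 of some suit, so 29 + 1 = 30.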